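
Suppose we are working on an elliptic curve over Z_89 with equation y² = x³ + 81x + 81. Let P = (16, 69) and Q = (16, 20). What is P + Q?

O

The two points share x = 16 and their y-coordinates satisfy 69 + 20 ≡ 0 (mod 89), so they are inverses. Their sum is the point at infinity.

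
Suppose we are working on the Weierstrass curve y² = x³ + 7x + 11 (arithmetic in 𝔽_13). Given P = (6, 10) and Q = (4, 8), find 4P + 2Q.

First 4P:
Double-and-add on 4 = (100)₂. Start with P = (6, 10) for the leading 1-bit.
double: tangent at (6, 10): λ = (3·6² + 7)/(2·10) ≡ 11/7. 7⁻¹ ≡ 2 (mod 13), so λ ≡ 11·2 ≡ 9.
  x = λ² - 6 - 6 = 81 - 12 ≡ 4; y = λ·(6 - 4) - 10 ≡ 8. → (4, 8)
double: tangent at (4, 8): λ = (3·4² + 7)/(2·8) ≡ 3/3. 3⁻¹ ≡ 9 (mod 13) since 3·9 = 27 ≡ 1, so λ ≡ 3·9 ≡ 1.
  x = λ² - 4 - 4 = 1 - 8 ≡ 6; y = λ·(4 - 6) - 8 ≡ 3. → (6, 3)
4P = (6, 3).
Next 2Q:
Repeated addition: build up to 2Q.
2Q: tangent at (4, 8): λ = (3·4² + 7)/(2·8) ≡ 3/3. 3⁻¹ ≡ 9 (mod 13), so λ ≡ 3·9 ≡ 1.
  x = λ² - 4 - 4 = 1 - 8 ≡ 6; y = λ·(4 - 6) - 8 ≡ 3. → (6, 3)
2Q = (6, 3).
Finally 4P + 2Q:
tangent at (6, 3): λ = (3·6² + 7)/(2·3) ≡ 11/6. 6⁻¹ ≡ 11 (mod 13), so λ ≡ 11·11 ≡ 4.
  x = λ² - 6 - 6 = 16 - 12 ≡ 4; y = λ·(6 - 4) - 3 ≡ 5. → (4, 5)

(4, 5)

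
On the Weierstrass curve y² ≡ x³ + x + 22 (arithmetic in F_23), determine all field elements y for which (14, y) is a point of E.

none

x³ + 1x + 22 = 2780 ≡ 20 (mod 23).
20 is a non-residue mod 23; no y exists.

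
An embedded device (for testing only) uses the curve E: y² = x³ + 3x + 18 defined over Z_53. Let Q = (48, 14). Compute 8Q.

(11, 51)

Double-and-add on 8 = (1000)₂. Start with Q = (48, 14) for the leading 1-bit.
double: tangent at (48, 14): λ = (3·48² + 3)/(2·14) ≡ 25/28. 28⁻¹ ≡ 36 (mod 53), so λ ≡ 25·36 ≡ 52.
  x = λ² - 48 - 48 = 2704 - 96 ≡ 11; y = λ·(48 - 11) - 14 ≡ 2. → (11, 2)
double: tangent at (11, 2): λ = (3·11² + 3)/(2·2) ≡ 48/4. 4⁻¹ ≡ 40 (mod 53), so λ ≡ 48·40 ≡ 12.
  x = λ² - 11 - 11 = 144 - 22 ≡ 16; y = λ·(11 - 16) - 2 ≡ 44. → (16, 44)
double: tangent at (16, 44): λ = (3·16² + 3)/(2·44) ≡ 29/35. 35⁻¹ ≡ 50 (mod 53) since 35·50 = 1750 ≡ 1, so λ ≡ 29·50 ≡ 19.
  x = λ² - 16 - 16 = 361 - 32 ≡ 11; y = λ·(16 - 11) - 44 ≡ 51. → (11, 51)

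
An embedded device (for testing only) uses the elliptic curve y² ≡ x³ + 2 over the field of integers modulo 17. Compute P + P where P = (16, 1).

(0, 6)

tangent at (16, 1): λ = (3·16² + 0)/(2·1) ≡ 3/2. 2⁻¹ ≡ 9 (mod 17), so λ ≡ 3·9 ≡ 10.
  x = λ² - 16 - 16 = 100 - 32 ≡ 0; y = λ·(16 - 0) - 1 ≡ 6. → (0, 6)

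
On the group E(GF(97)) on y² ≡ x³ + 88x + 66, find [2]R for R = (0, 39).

(94, 39)

tangent at (0, 39): λ = (3·0² + 88)/(2·39) ≡ 88/78. 78⁻¹ ≡ 51 (mod 97), so λ ≡ 88·51 ≡ 26.
  x = λ² - 0 - 0 = 676 - 0 ≡ 94; y = λ·(0 - 94) - 39 ≡ 39. → (94, 39)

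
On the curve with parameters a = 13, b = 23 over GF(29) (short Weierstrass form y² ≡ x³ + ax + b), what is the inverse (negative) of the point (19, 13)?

-(19, 13) = (19, -13 mod 29) = (19, 16).

(19, 16)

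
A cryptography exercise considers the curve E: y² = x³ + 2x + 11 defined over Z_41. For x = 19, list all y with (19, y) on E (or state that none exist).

x³ + 2x + 11 = 6908 ≡ 20 (mod 41).
Square roots of 20 mod 41: 15 and 26 (since 15² = 225 ≡ 20).

15, 26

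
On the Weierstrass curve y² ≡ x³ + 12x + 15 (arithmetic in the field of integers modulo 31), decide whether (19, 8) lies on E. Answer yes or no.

no

y² = 8² ≡ 2; x³ + 12x + 15 = 7102 ≡ 3 (mod 31). 2 ≠ 3.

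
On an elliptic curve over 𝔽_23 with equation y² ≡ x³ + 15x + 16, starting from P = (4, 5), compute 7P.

(21, 22)

Repeated addition: build up to 7P.
2P: tangent at (4, 5): λ = (3·4² + 15)/(2·5) ≡ 17/10. 10⁻¹ ≡ 7 (mod 23), so λ ≡ 17·7 ≡ 4.
  x = λ² - 4 - 4 = 16 - 8 ≡ 8; y = λ·(4 - 8) - 5 ≡ 2. → (8, 2)
3P: (8, 2) + (4, 5). λ = (5 - 2)/(4 - 8) ≡ 3/19 mod 23. 19⁻¹ ≡ 17 (mod 23) since 19·17 = 323 ≡ 1, so λ ≡ 5.
  x = λ² - 8 - 4 = 25 - 12 ≡ 13; y = λ·(8 - 13) - 2 ≡ 19. → (13, 19)
4P: (13, 19) + (4, 5). λ = (5 - 19)/(4 - 13) ≡ 9/14 mod 23. 14⁻¹ ≡ 5 (mod 23), so λ ≡ 22.
  x = λ² - 13 - 4 = 484 - 17 ≡ 7; y = λ·(13 - 7) - 19 ≡ 21. → (7, 21)
5P: (7, 21) + (4, 5). λ = (5 - 21)/(4 - 7) ≡ 7/20 mod 23. 20⁻¹ ≡ 15 (mod 23), so λ ≡ 13.
  x = λ² - 7 - 4 = 169 - 11 ≡ 20; y = λ·(7 - 20) - 21 ≡ 17. → (20, 17)
6P: (20, 17) + (4, 5). λ = (5 - 17)/(4 - 20) ≡ 11/7 mod 23. 7⁻¹ ≡ 10 (mod 23), so λ ≡ 18.
  x = λ² - 20 - 4 = 324 - 24 ≡ 1; y = λ·(20 - 1) - 17 ≡ 3. → (1, 3)
7P: (1, 3) + (4, 5). λ = (5 - 3)/(4 - 1) ≡ 2/3 mod 23. 3⁻¹ ≡ 8 (mod 23) since 3·8 = 24 ≡ 1, so λ ≡ 16.
  x = λ² - 1 - 4 = 256 - 5 ≡ 21; y = λ·(1 - 21) - 3 ≡ 22. → (21, 22)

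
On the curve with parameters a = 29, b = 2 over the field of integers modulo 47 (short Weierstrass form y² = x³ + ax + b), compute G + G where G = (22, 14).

tangent at (22, 14): λ = (3·22² + 29)/(2·14) ≡ 24/28. 28⁻¹ ≡ 42 (mod 47) since 28·42 = 1176 ≡ 1, so λ ≡ 24·42 ≡ 21.
  x = λ² - 22 - 22 = 441 - 44 ≡ 21; y = λ·(22 - 21) - 14 ≡ 7. → (21, 7)

(21, 7)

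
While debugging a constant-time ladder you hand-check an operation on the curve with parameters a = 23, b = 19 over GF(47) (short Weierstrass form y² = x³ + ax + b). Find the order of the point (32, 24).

2P: tangent at (32, 24): λ = (3·32² + 23)/(2·24) ≡ 40/1. 1⁻¹ ≡ 1 (mod 47) since 1·1 = 1 ≡ 1, so λ ≡ 40·1 ≡ 40.
  x = λ² - 32 - 32 = 1600 - 64 ≡ 32; y = λ·(32 - 32) - 24 ≡ 23. → (32, 23)
3P: (32, 23) + (32, 24): same x and y₁ ≡ -y₂, so the sum is O.
3P = O, so the order is 3.

3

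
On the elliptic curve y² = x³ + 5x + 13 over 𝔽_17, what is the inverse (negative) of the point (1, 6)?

(1, 11)

-(1, 6) = (1, -6 mod 17) = (1, 11).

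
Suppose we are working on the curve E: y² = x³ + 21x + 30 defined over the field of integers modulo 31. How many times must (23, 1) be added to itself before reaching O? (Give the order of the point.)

2P: tangent at (23, 1): λ = (3·23² + 21)/(2·1) ≡ 27/2. 2⁻¹ ≡ 16 (mod 31) since 2·16 = 32 ≡ 1, so λ ≡ 27·16 ≡ 29.
  x = λ² - 23 - 23 = 841 - 46 ≡ 20; y = λ·(23 - 20) - 1 ≡ 24. → (20, 24)
3P: (20, 24) + (23, 1). λ = (1 - 24)/(23 - 20) ≡ 8/3 mod 31. 3⁻¹ ≡ 21 (mod 31), so λ ≡ 13.
  x = λ² - 20 - 23 = 169 - 43 ≡ 2; y = λ·(20 - 2) - 24 ≡ 24. → (2, 24)
4P: (2, 24) + (23, 1). λ = (1 - 24)/(23 - 2) ≡ 8/21 mod 31. 21⁻¹ ≡ 3 (mod 31), so λ ≡ 24.
  x = λ² - 2 - 23 = 576 - 25 ≡ 24; y = λ·(2 - 24) - 24 ≡ 6. → (24, 6)
5P: (24, 6) + (23, 1). λ = (1 - 6)/(23 - 24) ≡ 26/30 mod 31. 30⁻¹ ≡ 30 (mod 31), so λ ≡ 5.
  x = λ² - 24 - 23 = 25 - 47 ≡ 9; y = λ·(24 - 9) - 6 ≡ 7. → (9, 7)
6P: (9, 7) + (23, 1). λ = (1 - 7)/(23 - 9) ≡ 25/14 mod 31. 14⁻¹ ≡ 20 (mod 31), so λ ≡ 4.
  x = λ² - 9 - 23 = 16 - 32 ≡ 15; y = λ·(9 - 15) - 7 ≡ 0. → (15, 0)
7P: (15, 0) + (23, 1). λ = (1 - 0)/(23 - 15) ≡ 1/8 mod 31. 8⁻¹ ≡ 4 (mod 31), so λ ≡ 4.
  x = λ² - 15 - 23 = 16 - 38 ≡ 9; y = λ·(15 - 9) - 0 ≡ 24. → (9, 24)
8P: (9, 24) + (23, 1). λ = (1 - 24)/(23 - 9) ≡ 8/14 mod 31. 14⁻¹ ≡ 20 (mod 31) since 14·20 = 280 ≡ 1, so λ ≡ 5.
  x = λ² - 9 - 23 = 25 - 32 ≡ 24; y = λ·(9 - 24) - 24 ≡ 25. → (24, 25)
9P: (24, 25) + (23, 1). λ = (1 - 25)/(23 - 24) ≡ 7/30 mod 31. 30⁻¹ ≡ 30 (mod 31) since 30·30 = 900 ≡ 1, so λ ≡ 24.
  x = λ² - 24 - 23 = 576 - 47 ≡ 2; y = λ·(24 - 2) - 25 ≡ 7. → (2, 7)
10P: (2, 7) + (23, 1). λ = (1 - 7)/(23 - 2) ≡ 25/21 mod 31. 21⁻¹ ≡ 3 (mod 31) since 21·3 = 63 ≡ 1, so λ ≡ 13.
  x = λ² - 2 - 23 = 169 - 25 ≡ 20; y = λ·(2 - 20) - 7 ≡ 7. → (20, 7)
11P: (20, 7) + (23, 1). λ = (1 - 7)/(23 - 20) ≡ 25/3 mod 31. 3⁻¹ ≡ 21 (mod 31) since 3·21 = 63 ≡ 1, so λ ≡ 29.
  x = λ² - 20 - 23 = 841 - 43 ≡ 23; y = λ·(20 - 23) - 7 ≡ 30. → (23, 30)
12P: (23, 30) + (23, 1): same x and y₁ ≡ -y₂, so the sum is O.
12P = O, so the order is 12.

12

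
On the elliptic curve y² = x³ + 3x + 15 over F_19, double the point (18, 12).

tangent at (18, 12): λ = (3·18² + 3)/(2·12) ≡ 6/5. 5⁻¹ ≡ 4 (mod 19) since 5·4 = 20 ≡ 1, so λ ≡ 6·4 ≡ 5.
  x = λ² - 18 - 18 = 25 - 36 ≡ 8; y = λ·(18 - 8) - 12 ≡ 0. → (8, 0)

(8, 0)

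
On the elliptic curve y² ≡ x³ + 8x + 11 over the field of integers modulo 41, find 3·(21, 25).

(21, 16)

Write P = (21, 25).
Repeated addition: build up to 3P.
2P: tangent at (21, 25): λ = (3·21² + 8)/(2·25) ≡ 19/9. 9⁻¹ ≡ 32 (mod 41) since 9·32 = 288 ≡ 1, so λ ≡ 19·32 ≡ 34.
  x = λ² - 21 - 21 = 1156 - 42 ≡ 7; y = λ·(21 - 7) - 25 ≡ 0. → (7, 0)
3P: (7, 0) + (21, 25). λ = (25 - 0)/(21 - 7) ≡ 25/14 mod 41. 14⁻¹ ≡ 3 (mod 41), so λ ≡ 34.
  x = λ² - 7 - 21 = 1156 - 28 ≡ 21; y = λ·(7 - 21) - 0 ≡ 16. → (21, 16)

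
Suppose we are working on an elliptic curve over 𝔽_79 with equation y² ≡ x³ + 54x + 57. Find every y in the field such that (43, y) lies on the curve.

11, 68

x³ + 54x + 57 = 81886 ≡ 42 (mod 79).
Square roots of 42 mod 79: 11 and 68 (since 11² = 121 ≡ 42).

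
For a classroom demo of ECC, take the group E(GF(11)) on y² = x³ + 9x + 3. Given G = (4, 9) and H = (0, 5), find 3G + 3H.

First 3G:
Repeated addition: build up to 3G.
2G: tangent at (4, 9): λ = (3·4² + 9)/(2·9) ≡ 2/7. 7⁻¹ ≡ 8 (mod 11), so λ ≡ 2·8 ≡ 5.
  x = λ² - 4 - 4 = 25 - 8 ≡ 6; y = λ·(4 - 6) - 9 ≡ 3. → (6, 3)
3G: (6, 3) + (4, 9). λ = (9 - 3)/(4 - 6) ≡ 6/9 mod 11. 9⁻¹ ≡ 5 (mod 11) since 9·5 = 45 ≡ 1, so λ ≡ 8.
  x = λ² - 6 - 4 = 64 - 10 ≡ 10; y = λ·(6 - 10) - 3 ≡ 9. → (10, 9)
3G = (10, 9).
Next 3H:
Repeated addition: build up to 3H.
2H: tangent at (0, 5): λ = (3·0² + 9)/(2·5) ≡ 9/10. 10⁻¹ ≡ 10 (mod 11) since 10·10 = 100 ≡ 1, so λ ≡ 9·10 ≡ 2.
  x = λ² - 0 - 0 = 4 - 0 ≡ 4; y = λ·(0 - 4) - 5 ≡ 9. → (4, 9)
3H: (4, 9) + (0, 5). λ = (5 - 9)/(0 - 4) ≡ 7/7 mod 11. 7⁻¹ ≡ 8 (mod 11) since 7·8 = 56 ≡ 1, so λ ≡ 1.
  x = λ² - 4 - 0 = 1 - 4 ≡ 8; y = λ·(4 - 8) - 9 ≡ 9. → (8, 9)
3H = (8, 9).
Finally 3G + 3H:
(10, 9) + (8, 9). λ = (9 - 9)/(8 - 10) ≡ 0/9 mod 11. 9⁻¹ ≡ 5 (mod 11), so λ ≡ 0.
  x = λ² - 10 - 8 = 0 - 18 ≡ 4; y = λ·(10 - 4) - 9 ≡ 2. → (4, 2)

(4, 2)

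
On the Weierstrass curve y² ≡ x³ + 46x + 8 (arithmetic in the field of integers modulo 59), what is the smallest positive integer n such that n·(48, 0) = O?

2P: (48, 0) + (48, 0): same x and y₁ ≡ -y₂, so the sum is O.
2P = O, so the order is 2.

2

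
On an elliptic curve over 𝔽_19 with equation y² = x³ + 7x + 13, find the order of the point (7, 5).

2P: tangent at (7, 5): λ = (3·7² + 7)/(2·5) ≡ 2/10. 10⁻¹ ≡ 2 (mod 19), so λ ≡ 2·2 ≡ 4.
  x = λ² - 7 - 7 = 16 - 14 ≡ 2; y = λ·(7 - 2) - 5 ≡ 15. → (2, 15)
3P: (2, 15) + (7, 5). λ = (5 - 15)/(7 - 2) ≡ 9/5 mod 19. 5⁻¹ ≡ 4 (mod 19), so λ ≡ 17.
  x = λ² - 2 - 7 = 289 - 9 ≡ 14; y = λ·(2 - 14) - 15 ≡ 9. → (14, 9)
4P: (14, 9) + (7, 5). λ = (5 - 9)/(7 - 14) ≡ 15/12 mod 19. 12⁻¹ ≡ 8 (mod 19) since 12·8 = 96 ≡ 1, so λ ≡ 6.
  x = λ² - 14 - 7 = 36 - 21 ≡ 15; y = λ·(14 - 15) - 9 ≡ 4. → (15, 4)
5P: (15, 4) + (7, 5). λ = (5 - 4)/(7 - 15) ≡ 1/11 mod 19. 11⁻¹ ≡ 7 (mod 19), so λ ≡ 7.
  x = λ² - 15 - 7 = 49 - 22 ≡ 8; y = λ·(15 - 8) - 4 ≡ 7. → (8, 7)
6P: (8, 7) + (7, 5). λ = (5 - 7)/(7 - 8) ≡ 17/18 mod 19. 18⁻¹ ≡ 18 (mod 19), so λ ≡ 2.
  x = λ² - 8 - 7 = 4 - 15 ≡ 8; y = λ·(8 - 8) - 7 ≡ 12. → (8, 12)
7P: (8, 12) + (7, 5). λ = (5 - 12)/(7 - 8) ≡ 12/18 mod 19. 18⁻¹ ≡ 18 (mod 19), so λ ≡ 7.
  x = λ² - 8 - 7 = 49 - 15 ≡ 15; y = λ·(8 - 15) - 12 ≡ 15. → (15, 15)
8P: (15, 15) + (7, 5). λ = (5 - 15)/(7 - 15) ≡ 9/11 mod 19. 11⁻¹ ≡ 7 (mod 19) since 11·7 = 77 ≡ 1, so λ ≡ 6.
  x = λ² - 15 - 7 = 36 - 22 ≡ 14; y = λ·(15 - 14) - 15 ≡ 10. → (14, 10)
9P: (14, 10) + (7, 5). λ = (5 - 10)/(7 - 14) ≡ 14/12 mod 19. 12⁻¹ ≡ 8 (mod 19), so λ ≡ 17.
  x = λ² - 14 - 7 = 289 - 21 ≡ 2; y = λ·(14 - 2) - 10 ≡ 4. → (2, 4)
10P: (2, 4) + (7, 5). λ = (5 - 4)/(7 - 2) ≡ 1/5 mod 19. 5⁻¹ ≡ 4 (mod 19), so λ ≡ 4.
  x = λ² - 2 - 7 = 16 - 9 ≡ 7; y = λ·(2 - 7) - 4 ≡ 14. → (7, 14)
11P: (7, 14) + (7, 5): same x and y₁ ≡ -y₂, so the sum is ∞.
11P = ∞, so the order is 11.

11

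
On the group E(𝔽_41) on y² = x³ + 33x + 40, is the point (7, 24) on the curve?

y² = 24² ≡ 2; x³ + 33x + 40 = 614 ≡ 40 (mod 41). 2 ≠ 40.

no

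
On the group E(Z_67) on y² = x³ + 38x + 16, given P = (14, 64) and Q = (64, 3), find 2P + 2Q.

First 2P:
Repeated addition: build up to 2P.
2P: tangent at (14, 64): λ = (3·14² + 38)/(2·64) ≡ 23/61. 61⁻¹ ≡ 11 (mod 67), so λ ≡ 23·11 ≡ 52.
  x = λ² - 14 - 14 = 2704 - 28 ≡ 63; y = λ·(14 - 63) - 64 ≡ 1. → (63, 1)
2P = (63, 1).
Next 2Q:
Repeated addition: build up to 2Q.
2Q: tangent at (64, 3): λ = (3·64² + 38)/(2·3) ≡ 65/6. 6⁻¹ ≡ 56 (mod 67), so λ ≡ 65·56 ≡ 22.
  x = λ² - 64 - 64 = 484 - 128 ≡ 21; y = λ·(64 - 21) - 3 ≡ 5. → (21, 5)
2Q = (21, 5).
Finally 2P + 2Q:
(63, 1) + (21, 5). λ = (5 - 1)/(21 - 63) ≡ 4/25 mod 67. 25⁻¹ ≡ 59 (mod 67), so λ ≡ 35.
  x = λ² - 63 - 21 = 1225 - 84 ≡ 2; y = λ·(63 - 2) - 1 ≡ 57. → (2, 57)

(2, 57)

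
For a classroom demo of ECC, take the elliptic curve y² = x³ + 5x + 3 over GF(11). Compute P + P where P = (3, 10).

tangent at (3, 10): λ = (3·3² + 5)/(2·10) ≡ 10/9. 9⁻¹ ≡ 5 (mod 11), so λ ≡ 10·5 ≡ 6.
  x = λ² - 3 - 3 = 36 - 6 ≡ 8; y = λ·(3 - 8) - 10 ≡ 4. → (8, 4)

(8, 4)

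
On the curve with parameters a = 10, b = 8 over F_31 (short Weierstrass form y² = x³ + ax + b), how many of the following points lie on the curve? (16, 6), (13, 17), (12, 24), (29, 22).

(16, 6): 6² ≡ 5, rhs ≡ 17 → off.
(13, 17): 17² ≡ 10, rhs ≡ 10 → on.
(12, 24): 24² ≡ 18, rhs ≡ 27 → off.
(29, 22): 22² ≡ 19, rhs ≡ 11 → off.

1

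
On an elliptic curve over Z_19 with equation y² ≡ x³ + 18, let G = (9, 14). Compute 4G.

Repeated addition: build up to 4G.
2G: tangent at (9, 14): λ = (3·9² + 0)/(2·14) ≡ 15/9. 9⁻¹ ≡ 17 (mod 19) since 9·17 = 153 ≡ 1, so λ ≡ 15·17 ≡ 8.
  x = λ² - 9 - 9 = 64 - 18 ≡ 8; y = λ·(9 - 8) - 14 ≡ 13. → (8, 13)
3G: (8, 13) + (9, 14). λ = (14 - 13)/(9 - 8) ≡ 1/1 mod 19. 1⁻¹ ≡ 1 (mod 19) since 1·1 = 1 ≡ 1, so λ ≡ 1.
  x = λ² - 8 - 9 = 1 - 17 ≡ 3; y = λ·(8 - 3) - 13 ≡ 11. → (3, 11)
4G: (3, 11) + (9, 14). λ = (14 - 11)/(9 - 3) ≡ 3/6 mod 19. 6⁻¹ ≡ 16 (mod 19) since 6·16 = 96 ≡ 1, so λ ≡ 10.
  x = λ² - 3 - 9 = 100 - 12 ≡ 12; y = λ·(3 - 12) - 11 ≡ 13. → (12, 13)

(12, 13)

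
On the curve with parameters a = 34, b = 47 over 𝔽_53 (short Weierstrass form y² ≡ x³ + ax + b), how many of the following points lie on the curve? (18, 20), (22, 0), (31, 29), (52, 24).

(18, 20): 20² ≡ 29, rhs ≡ 25 → off.
(22, 0): 0² ≡ 0, rhs ≡ 48 → off.
(31, 29): 29² ≡ 46, rhs ≡ 46 → on.
(52, 24): 24² ≡ 46, rhs ≡ 12 → off.

1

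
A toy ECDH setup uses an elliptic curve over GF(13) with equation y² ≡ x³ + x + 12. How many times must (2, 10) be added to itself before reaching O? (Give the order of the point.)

2P: tangent at (2, 10): λ = (3·2² + 1)/(2·10) ≡ 0/7. 7⁻¹ ≡ 2 (mod 13), so λ ≡ 0·2 ≡ 0.
  x = λ² - 2 - 2 = 0 - 4 ≡ 9; y = λ·(2 - 9) - 10 ≡ 3. → (9, 3)
3P: (9, 3) + (2, 10). λ = (10 - 3)/(2 - 9) ≡ 7/6 mod 13. 6⁻¹ ≡ 11 (mod 13), so λ ≡ 12.
  x = λ² - 9 - 2 = 144 - 11 ≡ 3; y = λ·(9 - 3) - 3 ≡ 4. → (3, 4)
4P: (3, 4) + (2, 10). λ = (10 - 4)/(2 - 3) ≡ 6/12 mod 13. 12⁻¹ ≡ 12 (mod 13) since 12·12 = 144 ≡ 1, so λ ≡ 7.
  x = λ² - 3 - 2 = 49 - 5 ≡ 5; y = λ·(3 - 5) - 4 ≡ 8. → (5, 8)
5P: (5, 8) + (2, 10). λ = (10 - 8)/(2 - 5) ≡ 2/10 mod 13. 10⁻¹ ≡ 4 (mod 13) since 10·4 = 40 ≡ 1, so λ ≡ 8.
  x = λ² - 5 - 2 = 64 - 7 ≡ 5; y = λ·(5 - 5) - 8 ≡ 5. → (5, 5)
6P: (5, 5) + (2, 10). λ = (10 - 5)/(2 - 5) ≡ 5/10 mod 13. 10⁻¹ ≡ 4 (mod 13), so λ ≡ 7.
  x = λ² - 5 - 2 = 49 - 7 ≡ 3; y = λ·(5 - 3) - 5 ≡ 9. → (3, 9)
7P: (3, 9) + (2, 10). λ = (10 - 9)/(2 - 3) ≡ 1/12 mod 13. 12⁻¹ ≡ 12 (mod 13), so λ ≡ 12.
  x = λ² - 3 - 2 = 144 - 5 ≡ 9; y = λ·(3 - 9) - 9 ≡ 10. → (9, 10)
8P: (9, 10) + (2, 10). λ = (10 - 10)/(2 - 9) ≡ 0/6 mod 13. 6⁻¹ ≡ 11 (mod 13), so λ ≡ 0.
  x = λ² - 9 - 2 = 0 - 11 ≡ 2; y = λ·(9 - 2) - 10 ≡ 3. → (2, 3)
9P: (2, 3) + (2, 10): same x and y₁ ≡ -y₂, so the sum is O.
9P = O, so the order is 9.

9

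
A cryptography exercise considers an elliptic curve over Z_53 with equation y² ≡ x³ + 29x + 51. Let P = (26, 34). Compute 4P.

(12, 31)

Double-and-add on 4 = (100)₂. Start with P = (26, 34) for the leading 1-bit.
double: tangent at (26, 34): λ = (3·26² + 29)/(2·34) ≡ 43/15. 15⁻¹ ≡ 46 (mod 53), so λ ≡ 43·46 ≡ 17.
  x = λ² - 26 - 26 = 289 - 52 ≡ 25; y = λ·(26 - 25) - 34 ≡ 36. → (25, 36)
double: tangent at (25, 36): λ = (3·25² + 29)/(2·36) ≡ 49/19. 19⁻¹ ≡ 14 (mod 53) since 19·14 = 266 ≡ 1, so λ ≡ 49·14 ≡ 50.
  x = λ² - 25 - 25 = 2500 - 50 ≡ 12; y = λ·(25 - 12) - 36 ≡ 31. → (12, 31)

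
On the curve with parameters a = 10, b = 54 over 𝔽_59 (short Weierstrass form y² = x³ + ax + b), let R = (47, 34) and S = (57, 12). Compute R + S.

(47, 34) + (57, 12). λ = (12 - 34)/(57 - 47) ≡ 37/10 mod 59. 10⁻¹ ≡ 6 (mod 59), so λ ≡ 45.
  x = λ² - 47 - 57 = 2025 - 104 ≡ 33; y = λ·(47 - 33) - 34 ≡ 6. → (33, 6)

(33, 6)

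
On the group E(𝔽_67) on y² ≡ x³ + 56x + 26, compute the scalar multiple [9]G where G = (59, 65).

Double-and-add on 9 = (1001)₂. Start with G = (59, 65) for the leading 1-bit.
double: tangent at (59, 65): λ = (3·59² + 56)/(2·65) ≡ 47/63. 63⁻¹ ≡ 50 (mod 67) since 63·50 = 3150 ≡ 1, so λ ≡ 47·50 ≡ 5.
  x = λ² - 59 - 59 = 25 - 118 ≡ 41; y = λ·(59 - 41) - 65 ≡ 25. → (41, 25)
double: tangent at (41, 25): λ = (3·41² + 56)/(2·25) ≡ 7/50. 50⁻¹ ≡ 63 (mod 67) since 50·63 = 3150 ≡ 1, so λ ≡ 7·63 ≡ 39.
  x = λ² - 41 - 41 = 1521 - 82 ≡ 32; y = λ·(41 - 32) - 25 ≡ 58. → (32, 58)
double: tangent at (32, 58): λ = (3·32² + 56)/(2·58) ≡ 46/49. 49⁻¹ ≡ 26 (mod 67), so λ ≡ 46·26 ≡ 57.
  x = λ² - 32 - 32 = 3249 - 64 ≡ 36; y = λ·(32 - 36) - 58 ≡ 49. → (36, 49)
add G: (36, 49) + (59, 65). λ = (65 - 49)/(59 - 36) ≡ 16/23 mod 67. 23⁻¹ ≡ 35 (mod 67) since 23·35 = 805 ≡ 1, so λ ≡ 24.
  x = λ² - 36 - 59 = 576 - 95 ≡ 12; y = λ·(36 - 12) - 49 ≡ 58. → (12, 58)

(12, 58)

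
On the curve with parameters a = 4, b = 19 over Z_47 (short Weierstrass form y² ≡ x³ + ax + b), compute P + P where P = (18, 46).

(6, 20)

tangent at (18, 46): λ = (3·18² + 4)/(2·46) ≡ 36/45. 45⁻¹ ≡ 23 (mod 47) since 45·23 = 1035 ≡ 1, so λ ≡ 36·23 ≡ 29.
  x = λ² - 18 - 18 = 841 - 36 ≡ 6; y = λ·(18 - 6) - 46 ≡ 20. → (6, 20)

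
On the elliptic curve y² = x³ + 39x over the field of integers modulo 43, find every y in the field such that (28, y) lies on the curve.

x³ + 39x + 0 = 23044 ≡ 39 (mod 43).
39 is a non-residue mod 43; no y exists.

none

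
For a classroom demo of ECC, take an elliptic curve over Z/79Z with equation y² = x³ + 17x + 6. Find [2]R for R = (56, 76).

(62, 27)

tangent at (56, 76): λ = (3·56² + 17)/(2·76) ≡ 24/73. 73⁻¹ ≡ 13 (mod 79) since 73·13 = 949 ≡ 1, so λ ≡ 24·13 ≡ 75.
  x = λ² - 56 - 56 = 5625 - 112 ≡ 62; y = λ·(56 - 62) - 76 ≡ 27. → (62, 27)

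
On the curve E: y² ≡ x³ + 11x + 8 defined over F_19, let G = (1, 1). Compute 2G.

(9, 0)

tangent at (1, 1): λ = (3·1² + 11)/(2·1) ≡ 14/2. 2⁻¹ ≡ 10 (mod 19), so λ ≡ 14·10 ≡ 7.
  x = λ² - 1 - 1 = 49 - 2 ≡ 9; y = λ·(1 - 9) - 1 ≡ 0. → (9, 0)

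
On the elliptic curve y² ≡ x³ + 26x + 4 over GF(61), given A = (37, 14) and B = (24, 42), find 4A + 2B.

(37, 14)

First 4A:
Double-and-add on 4 = (100)₂. Start with A = (37, 14) for the leading 1-bit.
double: tangent at (37, 14): λ = (3·37² + 26)/(2·14) ≡ 46/28. 28⁻¹ ≡ 24 (mod 61), so λ ≡ 46·24 ≡ 6.
  x = λ² - 37 - 37 = 36 - 74 ≡ 23; y = λ·(37 - 23) - 14 ≡ 9. → (23, 9)
double: tangent at (23, 9): λ = (3·23² + 26)/(2·9) ≡ 27/18. 18⁻¹ ≡ 17 (mod 61), so λ ≡ 27·17 ≡ 32.
  x = λ² - 23 - 23 = 1024 - 46 ≡ 2; y = λ·(23 - 2) - 9 ≡ 53. → (2, 53)
4A = (2, 53).
Next 2B:
Repeated addition: build up to 2B.
2B: tangent at (24, 42): λ = (3·24² + 26)/(2·42) ≡ 46/23. 23⁻¹ ≡ 8 (mod 61), so λ ≡ 46·8 ≡ 2.
  x = λ² - 24 - 24 = 4 - 48 ≡ 17; y = λ·(24 - 17) - 42 ≡ 33. → (17, 33)
2B = (17, 33).
Finally 4A + 2B:
(2, 53) + (17, 33). λ = (33 - 53)/(17 - 2) ≡ 41/15 mod 61. 15⁻¹ ≡ 57 (mod 61), so λ ≡ 19.
  x = λ² - 2 - 17 = 361 - 19 ≡ 37; y = λ·(2 - 37) - 53 ≡ 14. → (37, 14)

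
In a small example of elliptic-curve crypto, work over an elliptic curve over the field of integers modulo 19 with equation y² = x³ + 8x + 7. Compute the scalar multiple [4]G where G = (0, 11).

(7, 11)

Double-and-add on 4 = (100)₂. Start with G = (0, 11) for the leading 1-bit.
double: tangent at (0, 11): λ = (3·0² + 8)/(2·11) ≡ 8/3. 3⁻¹ ≡ 13 (mod 19), so λ ≡ 8·13 ≡ 9.
  x = λ² - 0 - 0 = 81 - 0 ≡ 5; y = λ·(0 - 5) - 11 ≡ 1. → (5, 1)
double: tangent at (5, 1): λ = (3·5² + 8)/(2·1) ≡ 7/2. 2⁻¹ ≡ 10 (mod 19), so λ ≡ 7·10 ≡ 13.
  x = λ² - 5 - 5 = 169 - 10 ≡ 7; y = λ·(5 - 7) - 1 ≡ 11. → (7, 11)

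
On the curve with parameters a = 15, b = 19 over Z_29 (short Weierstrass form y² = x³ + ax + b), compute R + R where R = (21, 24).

(15, 20)

tangent at (21, 24): λ = (3·21² + 15)/(2·24) ≡ 4/19. 19⁻¹ ≡ 26 (mod 29) since 19·26 = 494 ≡ 1, so λ ≡ 4·26 ≡ 17.
  x = λ² - 21 - 21 = 289 - 42 ≡ 15; y = λ·(21 - 15) - 24 ≡ 20. → (15, 20)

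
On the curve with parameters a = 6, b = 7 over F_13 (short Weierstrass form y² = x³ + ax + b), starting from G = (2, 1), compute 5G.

(2, 1)

Double-and-add on 5 = (101)₂. Start with G = (2, 1) for the leading 1-bit.
double: tangent at (2, 1): λ = (3·2² + 6)/(2·1) ≡ 5/2. 2⁻¹ ≡ 7 (mod 13) since 2·7 = 14 ≡ 1, so λ ≡ 5·7 ≡ 9.
  x = λ² - 2 - 2 = 81 - 4 ≡ 12; y = λ·(2 - 12) - 1 ≡ 0. → (12, 0)
double: (12, 0) + (12, 0): same x and y₁ ≡ -y₂, so the sum is ∞.
add G: ∞ + (2, 1) = (2, 1) (identity).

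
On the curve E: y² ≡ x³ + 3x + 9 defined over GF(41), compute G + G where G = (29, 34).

(32, 27)

tangent at (29, 34): λ = (3·29² + 3)/(2·34) ≡ 25/27. 27⁻¹ ≡ 38 (mod 41) since 27·38 = 1026 ≡ 1, so λ ≡ 25·38 ≡ 7.
  x = λ² - 29 - 29 = 49 - 58 ≡ 32; y = λ·(29 - 32) - 34 ≡ 27. → (32, 27)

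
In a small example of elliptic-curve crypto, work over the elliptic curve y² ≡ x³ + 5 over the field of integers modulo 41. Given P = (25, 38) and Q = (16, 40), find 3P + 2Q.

(0, 28)

First 3P:
Repeated addition: build up to 3P.
2P: tangent at (25, 38): λ = (3·25² + 0)/(2·38) ≡ 30/35. 35⁻¹ ≡ 34 (mod 41), so λ ≡ 30·34 ≡ 36.
  x = λ² - 25 - 25 = 1296 - 50 ≡ 16; y = λ·(25 - 16) - 38 ≡ 40. → (16, 40)
3P: (16, 40) + (25, 38). λ = (38 - 40)/(25 - 16) ≡ 39/9 mod 41. 9⁻¹ ≡ 32 (mod 41) since 9·32 = 288 ≡ 1, so λ ≡ 18.
  x = λ² - 16 - 25 = 324 - 41 ≡ 37; y = λ·(16 - 37) - 40 ≡ 33. → (37, 33)
3P = (37, 33).
Next 2Q:
Repeated addition: build up to 2Q.
2Q: tangent at (16, 40): λ = (3·16² + 0)/(2·40) ≡ 30/39. 39⁻¹ ≡ 20 (mod 41) since 39·20 = 780 ≡ 1, so λ ≡ 30·20 ≡ 26.
  x = λ² - 16 - 16 = 676 - 32 ≡ 29; y = λ·(16 - 29) - 40 ≡ 32. → (29, 32)
2Q = (29, 32).
Finally 3P + 2Q:
(37, 33) + (29, 32). λ = (32 - 33)/(29 - 37) ≡ 40/33 mod 41. 33⁻¹ ≡ 5 (mod 41), so λ ≡ 36.
  x = λ² - 37 - 29 = 1296 - 66 ≡ 0; y = λ·(37 - 0) - 33 ≡ 28. → (0, 28)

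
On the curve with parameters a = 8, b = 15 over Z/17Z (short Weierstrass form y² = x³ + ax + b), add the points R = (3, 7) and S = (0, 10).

(3, 7) + (0, 10). λ = (10 - 7)/(0 - 3) ≡ 3/14 mod 17. 14⁻¹ ≡ 11 (mod 17) since 14·11 = 154 ≡ 1, so λ ≡ 16.
  x = λ² - 3 - 0 = 256 - 3 ≡ 15; y = λ·(3 - 15) - 7 ≡ 5. → (15, 5)

(15, 5)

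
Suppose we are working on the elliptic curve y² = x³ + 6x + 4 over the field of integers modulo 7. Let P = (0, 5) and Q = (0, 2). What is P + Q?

O

The two points share x = 0 and their y-coordinates satisfy 5 + 2 ≡ 0 (mod 7), so they are inverses. Their sum is O.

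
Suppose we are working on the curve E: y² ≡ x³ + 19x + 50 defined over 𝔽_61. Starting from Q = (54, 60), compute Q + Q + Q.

(6, 40)

Repeated addition: build up to 3Q.
2Q: tangent at (54, 60): λ = (3·54² + 19)/(2·60) ≡ 44/59. 59⁻¹ ≡ 30 (mod 61), so λ ≡ 44·30 ≡ 39.
  x = λ² - 54 - 54 = 1521 - 108 ≡ 10; y = λ·(54 - 10) - 60 ≡ 9. → (10, 9)
3Q: (10, 9) + (54, 60). λ = (60 - 9)/(54 - 10) ≡ 51/44 mod 61. 44⁻¹ ≡ 43 (mod 61) since 44·43 = 1892 ≡ 1, so λ ≡ 58.
  x = λ² - 10 - 54 = 3364 - 64 ≡ 6; y = λ·(10 - 6) - 9 ≡ 40. → (6, 40)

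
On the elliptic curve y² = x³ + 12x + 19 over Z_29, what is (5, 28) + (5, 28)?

tangent at (5, 28): λ = (3·5² + 12)/(2·28) ≡ 0/27. 27⁻¹ ≡ 14 (mod 29), so λ ≡ 0·14 ≡ 0.
  x = λ² - 5 - 5 = 0 - 10 ≡ 19; y = λ·(5 - 19) - 28 ≡ 1. → (19, 1)

(19, 1)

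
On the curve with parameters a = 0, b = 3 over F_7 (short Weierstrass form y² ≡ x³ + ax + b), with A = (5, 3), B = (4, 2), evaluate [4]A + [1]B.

(5, 4)

First 4A:
Double-and-add on 4 = (100)₂. Start with A = (5, 3) for the leading 1-bit.
double: tangent at (5, 3): λ = (3·5² + 0)/(2·3) ≡ 5/6. 6⁻¹ ≡ 6 (mod 7), so λ ≡ 5·6 ≡ 2.
  x = λ² - 5 - 5 = 4 - 10 ≡ 1; y = λ·(5 - 1) - 3 ≡ 5. → (1, 5)
double: tangent at (1, 5): λ = (3·1² + 0)/(2·5) ≡ 3/3. 3⁻¹ ≡ 5 (mod 7), so λ ≡ 3·5 ≡ 1.
  x = λ² - 1 - 1 = 1 - 2 ≡ 6; y = λ·(1 - 6) - 5 ≡ 4. → (6, 4)
4A = (6, 4).
Finally 4A + B:
(6, 4) + (4, 2). λ = (2 - 4)/(4 - 6) ≡ 5/5 mod 7. 5⁻¹ ≡ 3 (mod 7), so λ ≡ 1.
  x = λ² - 6 - 4 = 1 - 10 ≡ 5; y = λ·(6 - 5) - 4 ≡ 4. → (5, 4)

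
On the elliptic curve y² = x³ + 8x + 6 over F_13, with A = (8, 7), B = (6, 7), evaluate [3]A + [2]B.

First 3A:
Repeated addition: build up to 3A.
2A: tangent at (8, 7): λ = (3·8² + 8)/(2·7) ≡ 5/1. 1⁻¹ ≡ 1 (mod 13), so λ ≡ 5·1 ≡ 5.
  x = λ² - 8 - 8 = 25 - 16 ≡ 9; y = λ·(8 - 9) - 7 ≡ 1. → (9, 1)
3A: (9, 1) + (8, 7). λ = (7 - 1)/(8 - 9) ≡ 6/12 mod 13. 12⁻¹ ≡ 12 (mod 13) since 12·12 = 144 ≡ 1, so λ ≡ 7.
  x = λ² - 9 - 8 = 49 - 17 ≡ 6; y = λ·(9 - 6) - 1 ≡ 7. → (6, 7)
3A = (6, 7).
Next 2B:
Repeated addition: build up to 2B.
2B: tangent at (6, 7): λ = (3·6² + 8)/(2·7) ≡ 12/1. 1⁻¹ ≡ 1 (mod 13), so λ ≡ 12·1 ≡ 12.
  x = λ² - 6 - 6 = 144 - 12 ≡ 2; y = λ·(6 - 2) - 7 ≡ 2. → (2, 2)
2B = (2, 2).
Finally 3A + 2B:
(6, 7) + (2, 2). λ = (2 - 7)/(2 - 6) ≡ 8/9 mod 13. 9⁻¹ ≡ 3 (mod 13) since 9·3 = 27 ≡ 1, so λ ≡ 11.
  x = λ² - 6 - 2 = 121 - 8 ≡ 9; y = λ·(6 - 9) - 7 ≡ 12. → (9, 12)

(9, 12)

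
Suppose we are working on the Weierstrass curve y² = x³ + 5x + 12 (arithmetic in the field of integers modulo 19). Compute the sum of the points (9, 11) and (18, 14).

(9, 8)

(9, 11) + (18, 14). λ = (14 - 11)/(18 - 9) ≡ 3/9 mod 19. 9⁻¹ ≡ 17 (mod 19), so λ ≡ 13.
  x = λ² - 9 - 18 = 169 - 27 ≡ 9; y = λ·(9 - 9) - 11 ≡ 8. → (9, 8)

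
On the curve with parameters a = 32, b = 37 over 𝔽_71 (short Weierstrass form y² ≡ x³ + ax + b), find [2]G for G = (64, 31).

(16, 32)

tangent at (64, 31): λ = (3·64² + 32)/(2·31) ≡ 37/62. 62⁻¹ ≡ 63 (mod 71), so λ ≡ 37·63 ≡ 59.
  x = λ² - 64 - 64 = 3481 - 128 ≡ 16; y = λ·(64 - 16) - 31 ≡ 32. → (16, 32)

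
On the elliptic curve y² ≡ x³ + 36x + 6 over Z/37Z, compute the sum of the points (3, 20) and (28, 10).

(3, 20) + (28, 10). λ = (10 - 20)/(28 - 3) ≡ 27/25 mod 37. 25⁻¹ ≡ 3 (mod 37) since 25·3 = 75 ≡ 1, so λ ≡ 7.
  x = λ² - 3 - 28 = 49 - 31 ≡ 18; y = λ·(3 - 18) - 20 ≡ 23. → (18, 23)

(18, 23)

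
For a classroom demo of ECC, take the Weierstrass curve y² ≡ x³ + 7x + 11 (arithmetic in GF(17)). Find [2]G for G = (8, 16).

tangent at (8, 16): λ = (3·8² + 7)/(2·16) ≡ 12/15. 15⁻¹ ≡ 8 (mod 17), so λ ≡ 12·8 ≡ 11.
  x = λ² - 8 - 8 = 121 - 16 ≡ 3; y = λ·(8 - 3) - 16 ≡ 5. → (3, 5)

(3, 5)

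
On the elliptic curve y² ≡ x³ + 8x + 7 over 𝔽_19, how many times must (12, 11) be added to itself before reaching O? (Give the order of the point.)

2P: tangent at (12, 11): λ = (3·12² + 8)/(2·11) ≡ 3/3. 3⁻¹ ≡ 13 (mod 19) since 3·13 = 39 ≡ 1, so λ ≡ 3·13 ≡ 1.
  x = λ² - 12 - 12 = 1 - 24 ≡ 15; y = λ·(12 - 15) - 11 ≡ 5. → (15, 5)
3P: (15, 5) + (12, 11). λ = (11 - 5)/(12 - 15) ≡ 6/16 mod 19. 16⁻¹ ≡ 6 (mod 19), so λ ≡ 17.
  x = λ² - 15 - 12 = 289 - 27 ≡ 15; y = λ·(15 - 15) - 5 ≡ 14. → (15, 14)
4P: (15, 14) + (12, 11). λ = (11 - 14)/(12 - 15) ≡ 16/16 mod 19. 16⁻¹ ≡ 6 (mod 19) since 16·6 = 96 ≡ 1, so λ ≡ 1.
  x = λ² - 15 - 12 = 1 - 27 ≡ 12; y = λ·(15 - 12) - 14 ≡ 8. → (12, 8)
5P: (12, 8) + (12, 11): same x and y₁ ≡ -y₂, so the sum is O.
5P = O, so the order is 5.

5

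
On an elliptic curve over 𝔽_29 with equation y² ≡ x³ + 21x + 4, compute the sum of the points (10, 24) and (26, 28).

(13, 26)

(10, 24) + (26, 28). λ = (28 - 24)/(26 - 10) ≡ 4/16 mod 29. 16⁻¹ ≡ 20 (mod 29), so λ ≡ 22.
  x = λ² - 10 - 26 = 484 - 36 ≡ 13; y = λ·(10 - 13) - 24 ≡ 26. → (13, 26)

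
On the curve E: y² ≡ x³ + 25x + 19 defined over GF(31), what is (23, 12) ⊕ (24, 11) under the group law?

(23, 12) + (24, 11). λ = (11 - 12)/(24 - 23) ≡ 30/1 mod 31. 1⁻¹ ≡ 1 (mod 31), so λ ≡ 30.
  x = λ² - 23 - 24 = 900 - 47 ≡ 16; y = λ·(23 - 16) - 12 ≡ 12. → (16, 12)

(16, 12)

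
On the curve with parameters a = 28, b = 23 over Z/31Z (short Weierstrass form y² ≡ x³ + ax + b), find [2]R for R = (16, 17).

tangent at (16, 17): λ = (3·16² + 28)/(2·17) ≡ 21/3. 3⁻¹ ≡ 21 (mod 31) since 3·21 = 63 ≡ 1, so λ ≡ 21·21 ≡ 7.
  x = λ² - 16 - 16 = 49 - 32 ≡ 17; y = λ·(16 - 17) - 17 ≡ 7. → (17, 7)

(17, 7)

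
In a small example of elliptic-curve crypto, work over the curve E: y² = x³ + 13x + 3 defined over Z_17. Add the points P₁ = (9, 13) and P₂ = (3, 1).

(9, 4)

(9, 13) + (3, 1). λ = (1 - 13)/(3 - 9) ≡ 5/11 mod 17. 11⁻¹ ≡ 14 (mod 17) since 11·14 = 154 ≡ 1, so λ ≡ 2.
  x = λ² - 9 - 3 = 4 - 12 ≡ 9; y = λ·(9 - 9) - 13 ≡ 4. → (9, 4)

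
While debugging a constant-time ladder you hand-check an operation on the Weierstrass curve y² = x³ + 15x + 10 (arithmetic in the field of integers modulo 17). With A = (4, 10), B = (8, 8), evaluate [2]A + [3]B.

(1, 3)

First 2A:
Repeated addition: build up to 2A.
2A: tangent at (4, 10): λ = (3·4² + 15)/(2·10) ≡ 12/3. 3⁻¹ ≡ 6 (mod 17) since 3·6 = 18 ≡ 1, so λ ≡ 12·6 ≡ 4.
  x = λ² - 4 - 4 = 16 - 8 ≡ 8; y = λ·(4 - 8) - 10 ≡ 8. → (8, 8)
2A = (8, 8).
Next 3B:
Repeated addition: build up to 3B.
2B: tangent at (8, 8): λ = (3·8² + 15)/(2·8) ≡ 3/16. 16⁻¹ ≡ 16 (mod 17), so λ ≡ 3·16 ≡ 14.
  x = λ² - 8 - 8 = 196 - 16 ≡ 10; y = λ·(8 - 10) - 8 ≡ 15. → (10, 15)
3B: (10, 15) + (8, 8). λ = (8 - 15)/(8 - 10) ≡ 10/15 mod 17. 15⁻¹ ≡ 8 (mod 17), so λ ≡ 12.
  x = λ² - 10 - 8 = 144 - 18 ≡ 7; y = λ·(10 - 7) - 15 ≡ 4. → (7, 4)
3B = (7, 4).
Finally 2A + 3B:
(8, 8) + (7, 4). λ = (4 - 8)/(7 - 8) ≡ 13/16 mod 17. 16⁻¹ ≡ 16 (mod 17), so λ ≡ 4.
  x = λ² - 8 - 7 = 16 - 15 ≡ 1; y = λ·(8 - 1) - 8 ≡ 3. → (1, 3)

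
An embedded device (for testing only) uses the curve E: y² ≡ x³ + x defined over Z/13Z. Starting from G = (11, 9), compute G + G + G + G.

(9, 6)

Repeated addition: build up to 4G.
2G: tangent at (11, 9): λ = (3·11² + 1)/(2·9) ≡ 0/5. 5⁻¹ ≡ 8 (mod 13), so λ ≡ 0·8 ≡ 0.
  x = λ² - 11 - 11 = 0 - 22 ≡ 4; y = λ·(11 - 4) - 9 ≡ 4. → (4, 4)
3G: (4, 4) + (11, 9). λ = (9 - 4)/(11 - 4) ≡ 5/7 mod 13. 7⁻¹ ≡ 2 (mod 13), so λ ≡ 10.
  x = λ² - 4 - 11 = 100 - 15 ≡ 7; y = λ·(4 - 7) - 4 ≡ 5. → (7, 5)
4G: (7, 5) + (11, 9). λ = (9 - 5)/(11 - 7) ≡ 4/4 mod 13. 4⁻¹ ≡ 10 (mod 13) since 4·10 = 40 ≡ 1, so λ ≡ 1.
  x = λ² - 7 - 11 = 1 - 18 ≡ 9; y = λ·(7 - 9) - 5 ≡ 6. → (9, 6)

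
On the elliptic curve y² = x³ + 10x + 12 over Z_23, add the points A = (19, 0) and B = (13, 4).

(19, 0) + (13, 4). λ = (4 - 0)/(13 - 19) ≡ 4/17 mod 23. 17⁻¹ ≡ 19 (mod 23), so λ ≡ 7.
  x = λ² - 19 - 13 = 49 - 32 ≡ 17; y = λ·(19 - 17) - 0 ≡ 14. → (17, 14)

(17, 14)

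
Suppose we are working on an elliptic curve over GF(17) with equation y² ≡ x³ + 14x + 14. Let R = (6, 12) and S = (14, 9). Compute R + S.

(16, 13)

(6, 12) + (14, 9). λ = (9 - 12)/(14 - 6) ≡ 14/8 mod 17. 8⁻¹ ≡ 15 (mod 17), so λ ≡ 6.
  x = λ² - 6 - 14 = 36 - 20 ≡ 16; y = λ·(6 - 16) - 12 ≡ 13. → (16, 13)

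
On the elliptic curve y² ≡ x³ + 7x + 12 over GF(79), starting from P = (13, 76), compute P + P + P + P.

(62, 73)

Repeated addition: build up to 4P.
2P: tangent at (13, 76): λ = (3·13² + 7)/(2·76) ≡ 40/73. 73⁻¹ ≡ 13 (mod 79), so λ ≡ 40·13 ≡ 46.
  x = λ² - 13 - 13 = 2116 - 26 ≡ 36; y = λ·(13 - 36) - 76 ≡ 51. → (36, 51)
3P: (36, 51) + (13, 76). λ = (76 - 51)/(13 - 36) ≡ 25/56 mod 79. 56⁻¹ ≡ 24 (mod 79), so λ ≡ 47.
  x = λ² - 36 - 13 = 2209 - 49 ≡ 27; y = λ·(36 - 27) - 51 ≡ 56. → (27, 56)
4P: (27, 56) + (13, 76). λ = (76 - 56)/(13 - 27) ≡ 20/65 mod 79. 65⁻¹ ≡ 62 (mod 79), so λ ≡ 55.
  x = λ² - 27 - 13 = 3025 - 40 ≡ 62; y = λ·(27 - 62) - 56 ≡ 73. → (62, 73)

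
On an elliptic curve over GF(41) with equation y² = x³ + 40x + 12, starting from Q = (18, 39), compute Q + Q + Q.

(14, 35)

Repeated addition: build up to 3Q.
2Q: tangent at (18, 39): λ = (3·18² + 40)/(2·39) ≡ 28/37. 37⁻¹ ≡ 10 (mod 41), so λ ≡ 28·10 ≡ 34.
  x = λ² - 18 - 18 = 1156 - 36 ≡ 13; y = λ·(18 - 13) - 39 ≡ 8. → (13, 8)
3Q: (13, 8) + (18, 39). λ = (39 - 8)/(18 - 13) ≡ 31/5 mod 41. 5⁻¹ ≡ 33 (mod 41), so λ ≡ 39.
  x = λ² - 13 - 18 = 1521 - 31 ≡ 14; y = λ·(13 - 14) - 8 ≡ 35. → (14, 35)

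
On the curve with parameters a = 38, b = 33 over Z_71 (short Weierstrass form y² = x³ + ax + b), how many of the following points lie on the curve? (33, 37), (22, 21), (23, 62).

(33, 37): 37² ≡ 20, rhs ≡ 20 → on.
(22, 21): 21² ≡ 15, rhs ≡ 15 → on.
(23, 62): 62² ≡ 10, rhs ≡ 10 → on.

3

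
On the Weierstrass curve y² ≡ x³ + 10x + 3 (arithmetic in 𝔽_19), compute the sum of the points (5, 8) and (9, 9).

(5, 8) + (9, 9). λ = (9 - 8)/(9 - 5) ≡ 1/4 mod 19. 4⁻¹ ≡ 5 (mod 19), so λ ≡ 5.
  x = λ² - 5 - 9 = 25 - 14 ≡ 11; y = λ·(5 - 11) - 8 ≡ 0. → (11, 0)

(11, 0)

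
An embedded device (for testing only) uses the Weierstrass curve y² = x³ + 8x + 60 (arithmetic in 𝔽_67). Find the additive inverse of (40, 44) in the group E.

-(40, 44) = (40, -44 mod 67) = (40, 23).

(40, 23)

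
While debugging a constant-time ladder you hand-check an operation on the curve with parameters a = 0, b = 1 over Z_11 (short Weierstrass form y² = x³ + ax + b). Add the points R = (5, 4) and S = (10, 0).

(5, 7)

(5, 4) + (10, 0). λ = (0 - 4)/(10 - 5) ≡ 7/5 mod 11. 5⁻¹ ≡ 9 (mod 11) since 5·9 = 45 ≡ 1, so λ ≡ 8.
  x = λ² - 5 - 10 = 64 - 15 ≡ 5; y = λ·(5 - 5) - 4 ≡ 7. → (5, 7)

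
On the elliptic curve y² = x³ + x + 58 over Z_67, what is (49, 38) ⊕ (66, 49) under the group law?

(12, 49)

(49, 38) + (66, 49). λ = (49 - 38)/(66 - 49) ≡ 11/17 mod 67. 17⁻¹ ≡ 4 (mod 67) since 17·4 = 68 ≡ 1, so λ ≡ 44.
  x = λ² - 49 - 66 = 1936 - 115 ≡ 12; y = λ·(49 - 12) - 38 ≡ 49. → (12, 49)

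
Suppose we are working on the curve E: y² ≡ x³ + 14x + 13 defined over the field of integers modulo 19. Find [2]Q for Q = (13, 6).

tangent at (13, 6): λ = (3·13² + 14)/(2·6) ≡ 8/12. 12⁻¹ ≡ 8 (mod 19) since 12·8 = 96 ≡ 1, so λ ≡ 8·8 ≡ 7.
  x = λ² - 13 - 13 = 49 - 26 ≡ 4; y = λ·(13 - 4) - 6 ≡ 0. → (4, 0)

(4, 0)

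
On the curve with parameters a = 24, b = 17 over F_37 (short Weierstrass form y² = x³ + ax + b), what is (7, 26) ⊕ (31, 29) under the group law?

(10, 6)

(7, 26) + (31, 29). λ = (29 - 26)/(31 - 7) ≡ 3/24 mod 37. 24⁻¹ ≡ 17 (mod 37), so λ ≡ 14.
  x = λ² - 7 - 31 = 196 - 38 ≡ 10; y = λ·(7 - 10) - 26 ≡ 6. → (10, 6)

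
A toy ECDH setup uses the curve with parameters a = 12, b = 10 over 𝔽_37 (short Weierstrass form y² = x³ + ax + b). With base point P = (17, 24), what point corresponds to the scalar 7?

Repeated addition: build up to 7P.
2P: tangent at (17, 24): λ = (3·17² + 12)/(2·24) ≡ 28/11. 11⁻¹ ≡ 27 (mod 37), so λ ≡ 28·27 ≡ 16.
  x = λ² - 17 - 17 = 256 - 34 ≡ 0; y = λ·(17 - 0) - 24 ≡ 26. → (0, 26)
3P: (0, 26) + (17, 24). λ = (24 - 26)/(17 - 0) ≡ 35/17 mod 37. 17⁻¹ ≡ 24 (mod 37), so λ ≡ 26.
  x = λ² - 0 - 17 = 676 - 17 ≡ 30; y = λ·(0 - 30) - 26 ≡ 8. → (30, 8)
4P: (30, 8) + (17, 24). λ = (24 - 8)/(17 - 30) ≡ 16/24 mod 37. 24⁻¹ ≡ 17 (mod 37), so λ ≡ 13.
  x = λ² - 30 - 17 = 169 - 47 ≡ 11; y = λ·(30 - 11) - 8 ≡ 17. → (11, 17)
5P: (11, 17) + (17, 24). λ = (24 - 17)/(17 - 11) ≡ 7/6 mod 37. 6⁻¹ ≡ 31 (mod 37), so λ ≡ 32.
  x = λ² - 11 - 17 = 1024 - 28 ≡ 34; y = λ·(11 - 34) - 17 ≡ 24. → (34, 24)
6P: (34, 24) + (17, 24). λ = (24 - 24)/(17 - 34) ≡ 0/20 mod 37. 20⁻¹ ≡ 13 (mod 37), so λ ≡ 0.
  x = λ² - 34 - 17 = 0 - 51 ≡ 23; y = λ·(34 - 23) - 24 ≡ 13. → (23, 13)
7P: (23, 13) + (17, 24). λ = (24 - 13)/(17 - 23) ≡ 11/31 mod 37. 31⁻¹ ≡ 6 (mod 37), so λ ≡ 29.
  x = λ² - 23 - 17 = 841 - 40 ≡ 24; y = λ·(23 - 24) - 13 ≡ 32. → (24, 32)

(24, 32)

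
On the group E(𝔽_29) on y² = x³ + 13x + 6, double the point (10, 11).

(5, 14)

tangent at (10, 11): λ = (3·10² + 13)/(2·11) ≡ 23/22. 22⁻¹ ≡ 4 (mod 29), so λ ≡ 23·4 ≡ 5.
  x = λ² - 10 - 10 = 25 - 20 ≡ 5; y = λ·(10 - 5) - 11 ≡ 14. → (5, 14)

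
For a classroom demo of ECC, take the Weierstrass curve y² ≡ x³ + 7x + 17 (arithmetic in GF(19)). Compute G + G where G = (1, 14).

(18, 3)

tangent at (1, 14): λ = (3·1² + 7)/(2·14) ≡ 10/9. 9⁻¹ ≡ 17 (mod 19) since 9·17 = 153 ≡ 1, so λ ≡ 10·17 ≡ 18.
  x = λ² - 1 - 1 = 324 - 2 ≡ 18; y = λ·(1 - 18) - 14 ≡ 3. → (18, 3)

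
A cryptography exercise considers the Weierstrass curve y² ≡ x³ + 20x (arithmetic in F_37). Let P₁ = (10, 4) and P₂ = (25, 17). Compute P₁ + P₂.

(9, 24)

(10, 4) + (25, 17). λ = (17 - 4)/(25 - 10) ≡ 13/15 mod 37. 15⁻¹ ≡ 5 (mod 37) since 15·5 = 75 ≡ 1, so λ ≡ 28.
  x = λ² - 10 - 25 = 784 - 35 ≡ 9; y = λ·(10 - 9) - 4 ≡ 24. → (9, 24)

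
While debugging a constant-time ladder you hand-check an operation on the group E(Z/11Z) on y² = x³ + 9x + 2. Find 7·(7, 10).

(4, 5)

Write Q = (7, 10).
Double-and-add on 7 = (111)₂. Start with Q = (7, 10) for the leading 1-bit.
double: tangent at (7, 10): λ = (3·7² + 9)/(2·10) ≡ 2/9. 9⁻¹ ≡ 5 (mod 11) since 9·5 = 45 ≡ 1, so λ ≡ 2·5 ≡ 10.
  x = λ² - 7 - 7 = 100 - 14 ≡ 9; y = λ·(7 - 9) - 10 ≡ 3. → (9, 3)
add Q: (9, 3) + (7, 10). λ = (10 - 3)/(7 - 9) ≡ 7/9 mod 11. 9⁻¹ ≡ 5 (mod 11) since 9·5 = 45 ≡ 1, so λ ≡ 2.
  x = λ² - 9 - 7 = 4 - 16 ≡ 10; y = λ·(9 - 10) - 3 ≡ 6. → (10, 6)
double: tangent at (10, 6): λ = (3·10² + 9)/(2·6) ≡ 1/1. 1⁻¹ ≡ 1 (mod 11), so λ ≡ 1·1 ≡ 1.
  x = λ² - 10 - 10 = 1 - 20 ≡ 3; y = λ·(10 - 3) - 6 ≡ 1. → (3, 1)
add Q: (3, 1) + (7, 10). λ = (10 - 1)/(7 - 3) ≡ 9/4 mod 11. 4⁻¹ ≡ 3 (mod 11), so λ ≡ 5.
  x = λ² - 3 - 7 = 25 - 10 ≡ 4; y = λ·(3 - 4) - 1 ≡ 5. → (4, 5)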